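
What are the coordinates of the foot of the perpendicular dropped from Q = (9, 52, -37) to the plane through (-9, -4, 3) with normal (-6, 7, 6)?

(123/11, 544/11, -431/11)

n = (-6, 7, 6), |n|² = 121, and n·Q − 44 = 44.
t = 44/121 = 4/11, so the foot is Q − t·n = (9, 52, -37) − (4/11)·(-6, 7, 6) = (123/11, 544/11, -431/11).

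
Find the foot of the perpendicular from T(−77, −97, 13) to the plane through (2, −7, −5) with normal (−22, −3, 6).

n = (−22, −3, 6), |n|² = 529, and n·T − (-53) = 2116.
t = 2116/529 = 4, so the foot is T − t·n = (−77, −97, 13) − 4·(−22, −3, 6) = (11, −85, −11).

(11, -85, -11)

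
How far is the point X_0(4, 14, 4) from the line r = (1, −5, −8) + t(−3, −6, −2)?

Direction vector d = (−3, −6, −2).
AP = (3, 19, 12), and AP × d = (34, −30, 39).
|AP × d|² = 3577 and |d|² = 49, so the distance is √(3577/49) = √73.

√73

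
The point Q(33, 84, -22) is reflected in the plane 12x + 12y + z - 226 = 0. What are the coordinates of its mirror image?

(-63, -12, -30)

n = (12, 12, 1), |n|² = 289, n·Q − 226 = 1156, so t = 1156/289 = 4.
Foot F = Q − 4·n = (-15, 36, -26); the reflection is 2F − Q = (-63, -12, -30).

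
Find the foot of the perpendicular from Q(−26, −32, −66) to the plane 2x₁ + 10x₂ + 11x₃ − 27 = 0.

The perpendicular from Q has direction n = (2, 10, 11): r = (−26, −32, −66) + λ(2, 10, 11).
Substitute into the plane: n·(Q + λn) = 27 gives -1098 + 225λ = 27, so λ = 5.
Foot = (−26, −32, −66) + 5·(2, 10, 11) = (−16, 18, −11).

(-16, 18, -11)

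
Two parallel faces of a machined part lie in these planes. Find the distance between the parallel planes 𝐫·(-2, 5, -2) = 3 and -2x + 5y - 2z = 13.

10√33/33

Both planes have normal n = (-2, 5, -2), |n| = √33. Any point on the first plane is at distance |13 − 3|/|n| = 10/√33 = 10√33/33 from the second.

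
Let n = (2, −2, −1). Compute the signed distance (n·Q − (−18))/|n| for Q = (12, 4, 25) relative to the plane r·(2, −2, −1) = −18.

n·Q − (-18) = 9.
|n| = 3, so the signed distance is 9/3 = 3.

3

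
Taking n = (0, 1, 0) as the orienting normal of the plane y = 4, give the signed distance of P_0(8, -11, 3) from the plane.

-15

n·P_0 − 4 = -15.
|n| = 1, so the signed distance is -15/1 = -15.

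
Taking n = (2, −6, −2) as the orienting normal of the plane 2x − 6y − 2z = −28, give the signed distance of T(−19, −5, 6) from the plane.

n·T − (-28) = 8.
|n| = 2√11, so the signed distance is 4/√11.

4/√11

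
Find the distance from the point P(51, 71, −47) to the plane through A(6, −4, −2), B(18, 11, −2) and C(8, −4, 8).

AB = (12, 15, 0) and AC = (2, 0, 10), so a normal is n = AB × AC = (150, −120, −30).
n = (150, −120, −30); n·P − 1440 = -900; |n| = 30√42; distance = 900/(30√42) = 5√42/7.

30/√42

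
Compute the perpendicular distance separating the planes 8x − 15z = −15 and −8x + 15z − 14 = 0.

1/17

Divide the second equation by -1 to match normals: 8x − 15z = -14.
With common normal n = (8, 0, −15) (|n| = 17), the distance is |(-15) − (-14)|/|n| = 1/17.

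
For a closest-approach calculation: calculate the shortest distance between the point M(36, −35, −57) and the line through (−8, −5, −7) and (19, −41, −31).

2√178

A direction vector is d = (27, −36, −24).
AP = (44, −30, −50), and AP × d = (−1080, −294, −774).
|AP × d|² = 1851912 and |d|² = 2601, so the distance is √(1851912/2601) = √712 = 2√178.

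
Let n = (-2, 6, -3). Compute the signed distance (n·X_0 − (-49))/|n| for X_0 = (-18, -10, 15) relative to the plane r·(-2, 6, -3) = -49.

-20/7

n·X_0 − (-49) = -20.
|n| = 7, so the signed distance is -20/7.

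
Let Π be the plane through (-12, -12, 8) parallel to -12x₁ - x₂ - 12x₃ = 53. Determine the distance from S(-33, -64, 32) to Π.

16/17

Parallel planes share the normal n = (-12, -1, -12); since (-12, -12, 8) lies on the plane, its equation is -12x₁ - x₂ - 12x₃ = 60.
d = |(-12)·(-33) + (-1)·(-64) + (-12)·32 − 60| / √(144 + 1 + 144) = |16| / 17 = 16/17.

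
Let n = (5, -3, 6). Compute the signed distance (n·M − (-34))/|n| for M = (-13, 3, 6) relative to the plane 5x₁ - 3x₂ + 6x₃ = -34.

n·M − (-34) = -4.
|n| = √70, so the signed distance is -2√70/35.

-2√70/35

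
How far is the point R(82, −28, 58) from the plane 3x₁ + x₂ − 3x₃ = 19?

Normal vector n = (3, 1, −3), and n·(82, −28, 58) − 19 = 25.
|n| = √(9 + 1 + 9) = √19, so the distance is |25|/√19 = 25/√19.

25√19/19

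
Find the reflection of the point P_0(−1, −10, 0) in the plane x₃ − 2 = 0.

(-1, -10, 4)

n = (0, 0, 1), |n|² = 1, n·P_0 − 2 = -2, so t = -2/1 = -2.
Foot F = P_0 − (-2)·n = (−1, −10, 2); the reflection is 2F − P_0 = (−1, −10, 4).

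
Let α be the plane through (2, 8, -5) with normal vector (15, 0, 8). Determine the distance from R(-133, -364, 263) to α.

7

The plane has equation n·(r − (2, 8, -5)) = 0, i.e. n·r = -10.
Then n·(-133, -364, 263) - (-10) = 119.
|n| = √(225 + 0 + 64) = 17, so the distance is |119|/17 = 7.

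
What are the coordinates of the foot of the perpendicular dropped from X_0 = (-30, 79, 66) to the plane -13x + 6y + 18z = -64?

The perpendicular from X_0 has direction n = (-13, 6, 18): r = (-30, 79, 66) + t(-13, 6, 18).
Substitute into the plane: n·(X_0 + tn) = -64 gives 2052 + 529t = -64, so t = -4.
Foot = (-30, 79, 66) + (-4)·(-13, 6, 18) = (22, 55, -6).

(22, 55, -6)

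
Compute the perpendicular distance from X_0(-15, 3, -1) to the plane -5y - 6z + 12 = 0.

3√61/61

d = |(-5)·3 + (-6)·(-1) − (-12)| / √(0 + 25 + 36) = |3| / √61 = 3/√61.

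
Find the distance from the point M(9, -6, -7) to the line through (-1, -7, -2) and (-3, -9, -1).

A direction vector is d = (-2, -2, 1).
AP = (10, 1, -5); AP·d = -27, |AP|² = 126, |d|² = 9.
distance² = |AP|² − (AP·d)²/|d|² = 126 − 729/9 = 45, so the distance is 3√5.

3√5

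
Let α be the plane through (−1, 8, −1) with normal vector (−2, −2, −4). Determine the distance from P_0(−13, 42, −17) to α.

The plane has equation n·(r − (−1, 8, −1)) = 0, i.e. n·r = -10.
d = |(-2)·(-13) + (-2)·42 + (-4)·(-17) − (-10)| / √(4 + 4 + 16) = |20| / (2√6) = 5√6/3.

5√6/3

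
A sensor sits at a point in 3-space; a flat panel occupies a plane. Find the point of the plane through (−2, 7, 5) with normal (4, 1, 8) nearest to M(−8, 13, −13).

(0, 15, 3)

The perpendicular from M has direction n = (4, 1, 8): r = (−8, 13, −13) + μ(4, 1, 8).
Substitute into the plane: n·(M + μn) = 39 gives -123 + 81μ = 39, so μ = 2.
Foot = (−8, 13, −13) + 2·(4, 1, 8) = (0, 15, 3).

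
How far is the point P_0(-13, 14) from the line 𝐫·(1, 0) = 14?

27

The normal to the line is n = (1, 0) with |n| = 1.
|n·P_0 − 14| = |-13 − 14| = 27, so the distance is 27/1 = 27.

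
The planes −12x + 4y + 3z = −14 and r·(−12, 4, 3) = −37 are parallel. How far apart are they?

23/13

With common normal n = (−12, 4, 3) (|n| = 13), the distance is |(-14) − (-37)|/|n| = 23/13.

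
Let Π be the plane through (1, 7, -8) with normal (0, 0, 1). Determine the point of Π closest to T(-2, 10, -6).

(-2, 10, -8)

The perpendicular from T has direction n = (0, 0, 1): r = (-2, 10, -6) + t(0, 0, 1).
Substitute into the plane: n·(T + tn) = -8 gives -6 + 1t = -8, so t = -2.
Foot = (-2, 10, -6) + (-2)·(0, 0, 1) = (-2, 10, -8).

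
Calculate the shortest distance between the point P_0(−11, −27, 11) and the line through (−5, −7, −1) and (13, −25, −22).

A direction vector is d = (18, −18, −21).
AP = (−6, −20, 12); AP·d = 0, |AP|² = 580, |d|² = 1089.
distance² = |AP|² − (AP·d)²/|d|² = 580 − 0/1089 = 580, so the distance is 2√145.

2√145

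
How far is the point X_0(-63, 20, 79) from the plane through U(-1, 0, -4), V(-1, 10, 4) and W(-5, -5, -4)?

25√66/66

UV = (0, 10, 8) and UW = (-4, -5, 0), so a normal is n = UV × UW = (40, -32, 40).
Then n·(-63, 20, 79) - (-200) = 200.
|n| = √(1600 + 1024 + 1600) = 8√66, so the distance is |200|/(8√66) = 25√66/66.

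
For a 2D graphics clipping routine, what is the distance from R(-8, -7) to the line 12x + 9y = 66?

The normal to the line is n = (12, 9) with |n| = 15.
|n·R − 66| = |-159 − 66| = 225, so the distance is 225/15 = 15.

15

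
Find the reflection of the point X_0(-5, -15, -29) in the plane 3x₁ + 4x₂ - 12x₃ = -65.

(-17, -31, 19)

n = (3, 4, -12), |n|² = 169, n·X_0 − (-65) = 338, so t = 338/169 = 2.
Foot F = X_0 − 2·n = (-11, -23, -5); the reflection is 2F − X_0 = (-17, -31, 19).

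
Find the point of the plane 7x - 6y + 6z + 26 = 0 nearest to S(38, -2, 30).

(10, 22, 6)

The perpendicular from S has direction n = (7, -6, 6): r = (38, -2, 30) + μ(7, -6, 6).
Substitute into the plane: n·(S + μn) = -26 gives 458 + 121μ = -26, so μ = -4.
Foot = (38, -2, 30) + (-4)·(7, -6, 6) = (10, 22, 6).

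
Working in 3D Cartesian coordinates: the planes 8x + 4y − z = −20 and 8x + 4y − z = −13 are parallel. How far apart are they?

Both planes have normal n = (8, 4, −1), |n| = 9. Any point on the first plane is at distance |(-13) − (-20)|/|n| = 7/9 from the second.

7/9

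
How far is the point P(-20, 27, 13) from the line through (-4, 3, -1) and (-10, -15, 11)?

18√3

A direction vector is d = (-6, -18, 12).
AP = (-16, 24, 14), and AP × d = (540, 108, 432).
|AP × d|² = 489888 and |d|² = 504, so the distance is √(489888/504) = √972 = 18√3.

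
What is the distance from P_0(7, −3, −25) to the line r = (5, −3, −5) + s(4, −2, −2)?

Direction vector d = (4, −2, −2).
AP = (2, 0, −20), and AP × d = (−40, −76, −4).
|AP × d|² = 7392 and |d|² = 24, so the distance is √(7392/24) = √308 = 2√77.

2√77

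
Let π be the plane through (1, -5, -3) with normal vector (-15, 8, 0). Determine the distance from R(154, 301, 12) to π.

The plane has equation n·(r − (1, -5, -3)) = 0, i.e. n·r = -55.
n = (-15, 8, 0); n·P − (-55) = 153; |n| = 17; distance = 153/17 = 9.

9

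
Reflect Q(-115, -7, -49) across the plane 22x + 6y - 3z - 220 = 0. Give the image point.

n = (22, 6, -3), |n|² = 529, n·Q − 220 = -2645, so t = -2645/529 = -5.
Foot F = Q − (-5)·n = (-5, 23, -64); the reflection is 2F − Q = (105, 53, -79).

(105, 53, -79)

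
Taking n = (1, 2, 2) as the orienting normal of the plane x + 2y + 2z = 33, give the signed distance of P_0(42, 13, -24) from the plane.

-13/3

n·P_0 − 33 = -13.
|n| = 3, so the signed distance is -13/3.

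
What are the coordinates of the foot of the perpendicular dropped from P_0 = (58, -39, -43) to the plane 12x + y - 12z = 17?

The perpendicular from P_0 has direction n = (12, 1, -12): r = (58, -39, -43) + μ(12, 1, -12).
Substitute into the plane: n·(P_0 + μn) = 17 gives 1173 + 289μ = 17, so μ = -4.
Foot = (58, -39, -43) + (-4)·(12, 1, -12) = (10, -43, 5).

(10, -43, 5)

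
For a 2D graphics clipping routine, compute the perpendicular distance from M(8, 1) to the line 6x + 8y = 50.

d = |6·8 + 8·1 − 50| / √(36 + 64) = |6|/10 = 3/5.

3/5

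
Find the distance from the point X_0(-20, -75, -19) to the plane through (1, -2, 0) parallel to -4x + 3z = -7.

27/5

Parallel planes share the normal n = (-4, 0, 3); since (1, -2, 0) lies on the plane, its equation is -4x + 3z = -4.
Then n·(-20, -75, -19) - (-4) = 27.
|n| = √(16 + 0 + 9) = 5, so the distance is |27|/5 = 27/5.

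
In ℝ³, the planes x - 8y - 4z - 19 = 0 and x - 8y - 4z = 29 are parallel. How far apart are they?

Both planes have normal n = (1, -8, -4), |n| = 9. Any point on the first plane is at distance |29 − 19|/|n| = 10/9 from the second.

10/9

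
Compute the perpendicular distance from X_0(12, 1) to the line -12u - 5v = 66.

d = |(-12)·12 + (-5)·1 − 66| / √(144 + 25) = |-215|/13 = 215/13.

215/13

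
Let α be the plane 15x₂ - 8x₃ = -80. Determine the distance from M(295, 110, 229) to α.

n = (0, 15, -8); n·P − (-80) = -102; |n| = 17; distance = 102/17 = 6.

6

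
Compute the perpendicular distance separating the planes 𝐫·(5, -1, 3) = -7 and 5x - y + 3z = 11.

With common normal n = (5, -1, 3) (|n| = √35), the distance is |(-7) − 11|/|n| = 18/√35 = 18√35/35.

18√35/35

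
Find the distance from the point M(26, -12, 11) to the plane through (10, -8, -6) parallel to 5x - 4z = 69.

12√41/41

Parallel planes share the normal n = (5, 0, -4); since (10, -8, -6) lies on the plane, its equation is 5x - 4z = 74.
d = |5·26 + (-4)·11 − 74| / √(25 + 0 + 16) = |12| / √41 = 12/√41.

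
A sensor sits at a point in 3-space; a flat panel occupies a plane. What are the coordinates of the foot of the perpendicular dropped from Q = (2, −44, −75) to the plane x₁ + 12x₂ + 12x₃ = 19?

(7, 16, -15)

The perpendicular from Q has direction n = (1, 12, 12): r = (2, −44, −75) + μ(1, 12, 12).
Substitute into the plane: n·(Q + μn) = 19 gives -1426 + 289μ = 19, so μ = 5.
Foot = (2, −44, −75) + 5·(1, 12, 12) = (7, 16, −15).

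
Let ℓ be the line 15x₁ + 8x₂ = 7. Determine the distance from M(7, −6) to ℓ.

50/17

The normal to the line is n = (15, 8) with |n| = 17.
|n·M − 7| = |57 − 7| = 50, so the distance is 50/17.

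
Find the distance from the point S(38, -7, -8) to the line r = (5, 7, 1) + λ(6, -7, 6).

Direction vector d = (6, -7, 6).
AP = (33, -14, -9); AP·d = 242, |AP|² = 1366, |d|² = 121.
distance² = |AP|² − (AP·d)²/|d|² = 1366 − 58564/121 = 882, so the distance is 21√2.

21√2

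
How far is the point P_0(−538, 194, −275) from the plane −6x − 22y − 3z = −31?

Normal vector n = (−6, −22, −3), and n·(−538, 194, −275) − (−31) = −184.
|n| = √(36 + 484 + 9) = 23, so the distance is |-184|/23 = 8.

8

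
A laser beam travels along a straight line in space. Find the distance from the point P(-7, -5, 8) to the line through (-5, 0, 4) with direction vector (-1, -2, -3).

3√5

Direction vector d = (-1, -2, -3).
AP = (-2, -5, 4), and AP × d = (23, -10, -1).
|AP × d|² = 630 and |d|² = 14, so the distance is √(630/14) = √45 = 3√5.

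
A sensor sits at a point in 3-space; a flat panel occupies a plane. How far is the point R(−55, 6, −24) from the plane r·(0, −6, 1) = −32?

28√37/37

d = |(-6)·6 + 1·(-24) − (-32)| / √(0 + 36 + 1) = |-28| / √37 = 28√37/37.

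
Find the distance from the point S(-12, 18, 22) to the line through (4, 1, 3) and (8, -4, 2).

A direction vector is d = (4, -5, -1).
AP = (-16, 17, 19), and AP × d = (78, 60, 12).
|AP × d|² = 9828 and |d|² = 42, so the distance is √(9828/42) = √234 = 3√26.

3√26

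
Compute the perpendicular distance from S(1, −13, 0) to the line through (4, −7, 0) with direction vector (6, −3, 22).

Direction vector d = (6, −3, 22).
AP = (−3, −6, 0); AP·d = 0, |AP|² = 45, |d|² = 529.
distance² = |AP|² − (AP·d)²/|d|² = 45 − 0/529 = 45, so the distance is 3√5.

3√5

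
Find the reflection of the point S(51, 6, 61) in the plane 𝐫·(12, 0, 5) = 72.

(-69, 6, 11)

n = (12, 0, 5), |n|² = 169, n·S − 72 = 845, so t = 845/169 = 5.
Foot F = S − 5·n = (−9, 6, 36); the reflection is 2F − S = (−69, 6, 11).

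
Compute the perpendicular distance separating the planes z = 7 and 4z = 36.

Divide the second equation by 4 to match normals: z = 9.
With common normal n = (0, 0, 1) (|n| = 1), the distance is |7 − 9|/|n| = 2/1 = 2.

2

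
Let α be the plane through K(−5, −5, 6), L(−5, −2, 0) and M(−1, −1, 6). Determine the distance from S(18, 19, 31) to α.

9

KL = (0, 3, −6) and KM = (4, 4, 0), so a normal is n = KL × KM = (24, −24, −12).
n = (24, −24, −12); n·P − (-72) = -324; |n| = 36; distance = 324/36 = 9.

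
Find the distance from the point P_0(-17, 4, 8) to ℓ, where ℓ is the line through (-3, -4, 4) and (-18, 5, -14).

√206

A direction vector is d = (-15, 9, -18).
AP = (-14, 8, 4); AP·d = 210, |AP|² = 276, |d|² = 630.
distance² = |AP|² − (AP·d)²/|d|² = 276 − 44100/630 = 206, so the distance is √206.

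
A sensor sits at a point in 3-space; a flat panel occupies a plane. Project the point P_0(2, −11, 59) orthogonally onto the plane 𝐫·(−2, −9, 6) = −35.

(10, 25, 35)

n = (−2, −9, 6), |n|² = 121, and n·P_0 − (-35) = 484.
t = 484/121 = 4, so the foot is P_0 − t·n = (2, −11, 59) − 4·(−2, −9, 6) = (10, 25, 35).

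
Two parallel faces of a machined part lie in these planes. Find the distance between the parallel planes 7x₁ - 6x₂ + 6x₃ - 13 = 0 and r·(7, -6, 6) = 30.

17/11

Both planes have normal n = (7, -6, 6), |n| = 11. Any point on the first plane is at distance |30 − 13|/|n| = 17/11 from the second.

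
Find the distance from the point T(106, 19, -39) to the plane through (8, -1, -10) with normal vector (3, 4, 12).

The plane has equation n·(r − (8, -1, -10)) = 0, i.e. n·r = -100.
Then n·(106, 19, -39) - (-100) = 26.
|n| = √(9 + 16 + 144) = 13, so the distance is |26|/13 = 2.

2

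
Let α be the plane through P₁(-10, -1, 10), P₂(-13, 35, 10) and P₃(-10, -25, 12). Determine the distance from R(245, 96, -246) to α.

P₁P₂ = (-3, 36, 0) and P₁P₃ = (0, -24, 2), so a normal is n = P₁P₂ × P₁P₃ = (72, 6, 72).
Then n·(245, 96, -246) - (-6) = 510.
|n| = √(5184 + 36 + 5184) = 102, so the distance is |510|/102 = 5.

5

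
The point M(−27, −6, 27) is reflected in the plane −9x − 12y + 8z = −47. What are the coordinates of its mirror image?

With n = (−9, −12, 8), the signed offset is (n·M − (-47))/|n|² = 578/289 = 2.
M' = M − 2t·n = (−27, −6, 27) − 4·(−9, −12, 8) = (9, 42, −5).

(9, 42, -5)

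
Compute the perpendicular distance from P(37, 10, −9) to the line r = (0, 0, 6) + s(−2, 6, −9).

Direction vector d = (−2, 6, −9).
AP = (37, 10, −15), and AP × d = (0, 363, 242).
|AP × d|² = 190333 and |d|² = 121, so the distance is √(190333/121) = √1573 = 11√13.

11√13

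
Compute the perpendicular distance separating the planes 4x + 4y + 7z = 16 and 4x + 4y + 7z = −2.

Both planes have normal n = (4, 4, 7), |n| = 9. Any point on the first plane is at distance |(-2) − 16|/|n| = 18/9 = 2 from the second.

2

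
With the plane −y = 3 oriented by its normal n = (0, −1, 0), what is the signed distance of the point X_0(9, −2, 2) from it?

n·X_0 − 3 = -1.
|n| = 1, so the signed distance is -1/1 = -1.

-1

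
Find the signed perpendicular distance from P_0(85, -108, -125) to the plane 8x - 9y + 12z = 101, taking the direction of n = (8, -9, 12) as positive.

n·P_0 − 101 = 51.
|n| = 17, so the signed distance is 51/17 = 3.

3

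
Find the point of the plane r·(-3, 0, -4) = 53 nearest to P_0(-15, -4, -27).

(-3, -4, -11)

n = (-3, 0, -4), |n|² = 25, and n·P_0 − 53 = 100.
t = 100/25 = 4, so the foot is P_0 − t·n = (-15, -4, -27) − 4·(-3, 0, -4) = (-3, -4, -11).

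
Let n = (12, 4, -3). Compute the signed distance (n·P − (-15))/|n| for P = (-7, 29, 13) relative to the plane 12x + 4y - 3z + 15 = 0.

n·P − (-15) = 8.
|n| = 13, so the signed distance is 8/13.

8/13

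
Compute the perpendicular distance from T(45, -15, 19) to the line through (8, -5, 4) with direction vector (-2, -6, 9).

11√13

Direction vector d = (-2, -6, 9).
AP = (37, -10, 15); AP·d = 121, |AP|² = 1694, |d|² = 121.
distance² = |AP|² − (AP·d)²/|d|² = 1694 − 14641/121 = 1573, so the distance is 11√13.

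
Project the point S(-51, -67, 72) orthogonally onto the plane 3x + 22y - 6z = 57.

(-39, 21, 48)

n = (3, 22, -6), |n|² = 529, and n·S − 57 = -2116.
t = -2116/529 = -4, so the foot is S − t·n = (-51, -67, 72) − (-4)·(3, 22, -6) = (-39, 21, 48).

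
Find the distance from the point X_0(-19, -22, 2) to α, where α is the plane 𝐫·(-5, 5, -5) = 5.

Normal vector n = (-5, 5, -5), and n·(-19, -22, 2) - 5 = -30.
|n| = √(25 + 25 + 25) = 5√3, so the distance is |-30|/(5√3) = 2√3.

2√3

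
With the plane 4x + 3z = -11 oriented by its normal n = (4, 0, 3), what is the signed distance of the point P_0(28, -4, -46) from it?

-3

n·P_0 − (-11) = -15.
|n| = 5, so the signed distance is -15/5 = -3.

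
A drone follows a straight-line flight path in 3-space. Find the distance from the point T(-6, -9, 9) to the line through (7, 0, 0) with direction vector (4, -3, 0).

3√34

Direction vector d = (4, -3, 0).
AP = (-13, -9, 9), and AP × d = (27, 36, 75).
|AP × d|² = 7650 and |d|² = 25, so the distance is √(7650/25) = √306 = 3√34.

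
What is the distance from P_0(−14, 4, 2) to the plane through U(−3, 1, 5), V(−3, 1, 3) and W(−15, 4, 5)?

UV = (0, 0, −2) and UW = (−12, 3, 0), so a normal is n = UV × UW = (6, 24, 0).
Then n·(−14, 4, 2) − 6 = 6.
|n| = √(36 + 576 + 0) = 6√17, so the distance is |6|/(6√17) = √17/17.

√17/17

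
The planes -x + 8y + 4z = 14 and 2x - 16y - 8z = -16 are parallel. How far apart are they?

Divide the second equation by -2 to match normals: -x + 8y + 4z = 8.
With common normal n = (-1, 8, 4) (|n| = 9), the distance is |14 − 8|/|n| = 6/9 = 2/3.

2/3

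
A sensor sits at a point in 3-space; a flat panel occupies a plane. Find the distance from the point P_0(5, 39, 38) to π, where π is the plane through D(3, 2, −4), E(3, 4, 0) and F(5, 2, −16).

DE = (0, 2, 4) and DF = (2, 0, −12), so a normal is n = DE × DF = (−24, 8, −4).
Then n·(5, 39, 38) − (−40) = 80.
|n| = √(576 + 64 + 16) = 4√41, so the distance is |80|/(4√41) = 20√41/41.

20√41/41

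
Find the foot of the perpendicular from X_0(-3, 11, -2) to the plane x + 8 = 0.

n = (1, 0, 0), |n|² = 1, and n·X_0 − (-8) = 5.
t = 5/1 = 5, so the foot is X_0 − t·n = (-3, 11, -2) − 5·(1, 0, 0) = (-8, 11, -2).

(-8, 11, -2)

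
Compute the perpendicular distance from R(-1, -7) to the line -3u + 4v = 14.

The normal to the line is n = (-3, 4) with |n| = 5.
|n·R − 14| = |-25 − 14| = 39, so the distance is 39/5.

39/5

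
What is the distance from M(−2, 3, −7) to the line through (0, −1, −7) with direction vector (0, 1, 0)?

2

Direction vector d = (0, 1, 0).
AP = (−2, 4, 0), and AP × d = (0, 0, −2).
|AP × d|² = 4 and |d|² = 1, so the distance is √4 = 2.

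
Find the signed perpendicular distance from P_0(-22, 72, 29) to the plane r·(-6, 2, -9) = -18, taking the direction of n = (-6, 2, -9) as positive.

n·P_0 − (-18) = 33.
|n| = 11, so the signed distance is 33/11 = 3.

3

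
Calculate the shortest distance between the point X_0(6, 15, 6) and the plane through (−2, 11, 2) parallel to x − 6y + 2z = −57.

Parallel planes share the normal n = (1, −6, 2); since (−2, 11, 2) lies on the plane, its equation is x − 6y + 2z = -64.
d = |1·6 + (-6)·15 + 2·6 − (-64)| / √(1 + 36 + 4) = |-8| / √41 = 8/√41.

8/√41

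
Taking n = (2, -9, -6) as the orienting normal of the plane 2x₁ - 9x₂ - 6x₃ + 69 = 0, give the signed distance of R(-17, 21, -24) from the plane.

n·R − (-69) = -10.
|n| = 11, so the signed distance is -10/11.

-10/11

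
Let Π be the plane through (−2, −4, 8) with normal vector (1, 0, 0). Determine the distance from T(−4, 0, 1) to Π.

2

The plane has equation n·(r − (−2, −4, 8)) = 0, i.e. n·r = -2.
n = (1, 0, 0); n·P − (-2) = -2; |n| = 1; distance = 2/1 = 2.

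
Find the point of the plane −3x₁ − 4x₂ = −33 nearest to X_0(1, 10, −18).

The perpendicular from X_0 has direction n = (−3, −4, 0): r = (1, 10, −18) + λ(−3, −4, 0).
Substitute into the plane: n·(X_0 + λn) = -33 gives -43 + 25λ = -33, so λ = 2/5.
Foot = (1, 10, −18) + (2/5)·(−3, −4, 0) = (−1/5, 42/5, −18).

(-1/5, 42/5, -18)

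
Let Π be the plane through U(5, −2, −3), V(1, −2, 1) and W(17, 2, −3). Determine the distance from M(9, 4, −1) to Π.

12√11/11

UV = (−4, 0, 4) and UW = (12, 4, 0), so a normal is n = UV × UW = (−16, 48, −16).
Then n·(9, 4, −1) − (−128) = 192.
|n| = √(256 + 2304 + 256) = 16√11, so the distance is |192|/(16√11) = 12/√11.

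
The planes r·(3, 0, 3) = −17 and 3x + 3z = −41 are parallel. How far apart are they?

With common normal n = (3, 0, 3) (|n| = 3√2), the distance is |(-17) − (-41)|/|n| = 24/(3√2) = 4√2.

4√2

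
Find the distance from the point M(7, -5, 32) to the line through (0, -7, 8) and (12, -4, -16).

√305

A direction vector is d = (12, 3, -24).
AP = (7, 2, 24), and AP × d = (-120, 456, -3).
|AP × d|² = 222345 and |d|² = 729, so the distance is √(222345/729) = √305.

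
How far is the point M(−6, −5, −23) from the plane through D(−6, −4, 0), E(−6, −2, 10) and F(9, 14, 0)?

DE = (0, 2, 10) and DF = (15, 18, 0), so a normal is n = DE × DF = (−180, 150, −30).
d = |(-180)·(-6) + 150·(-5) + (-30)·(-23) − 480| / √(32400 + 22500 + 900) = |540| / (30√62) = 9√62/31.

18/√62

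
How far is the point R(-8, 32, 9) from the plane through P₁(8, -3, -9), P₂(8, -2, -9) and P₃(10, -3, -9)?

18

P₁P₂ = (0, 1, 0) and P₁P₃ = (2, 0, 0), so a normal is n = P₁P₂ × P₁P₃ = (0, 0, -2).
n = (0, 0, -2); n·P − 18 = -36; |n| = 2; distance = 36/2 = 18.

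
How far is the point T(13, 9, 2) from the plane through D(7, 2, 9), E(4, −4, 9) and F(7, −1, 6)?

√6/3

DE = (−3, −6, 0) and DF = (0, −3, −3), so a normal is n = DE × DF = (18, −9, 9).
n = (18, −9, 9); n·P − 189 = -18; |n| = 9√6; distance = 18/(9√6) = 2/√6.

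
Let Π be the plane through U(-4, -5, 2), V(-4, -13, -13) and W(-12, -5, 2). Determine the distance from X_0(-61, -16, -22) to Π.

UV = (0, -8, -15) and UW = (-8, 0, 0), so a normal is n = UV × UW = (0, 120, -64).
n = (0, 120, -64); n·P − (-728) = 216; |n| = 136; distance = 216/136 = 27/17.

27/17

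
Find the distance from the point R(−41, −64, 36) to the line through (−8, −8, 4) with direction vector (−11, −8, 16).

16√5

Direction vector d = (−11, −8, 16).
AP = (−33, −56, 32), and AP × d = (−640, 176, −352).
|AP × d|² = 564480 and |d|² = 441, so the distance is √(564480/441) = √1280 = 16√5.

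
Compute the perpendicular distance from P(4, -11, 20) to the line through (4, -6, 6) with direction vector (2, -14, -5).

√221

Direction vector d = (2, -14, -5).
AP = (0, -5, 14); AP·d = 0, |AP|² = 221, |d|² = 225.
distance² = |AP|² − (AP·d)²/|d|² = 221 − 0/225 = 221, so the distance is √221.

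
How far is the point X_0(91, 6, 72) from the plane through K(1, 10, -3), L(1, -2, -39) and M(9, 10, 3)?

6

KL = (0, -12, -36) and KM = (8, 0, 6), so a normal is n = KL × KM = (-72, -288, 96).
Then n·(91, 6, 72) - (-3240) = 1872.
|n| = √(5184 + 82944 + 9216) = 312, so the distance is |1872|/312 = 6.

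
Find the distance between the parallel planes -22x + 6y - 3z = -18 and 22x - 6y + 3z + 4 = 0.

22/23

Divide the second equation by -1 to match normals: -22x + 6y - 3z = 4.
Both planes have normal n = (-22, 6, -3), |n| = 23. Any point on the first plane is at distance |4 − (-18)|/|n| = 22/23 from the second.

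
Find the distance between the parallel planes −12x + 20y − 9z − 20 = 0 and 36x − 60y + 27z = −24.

Divide the second equation by -3 to match normals: −12x + 20y − 9z = 8.
With common normal n = (−12, 20, −9) (|n| = 25), the distance is |20 − 8|/|n| = 12/25.

12/25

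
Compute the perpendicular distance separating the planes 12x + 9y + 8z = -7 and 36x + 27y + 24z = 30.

Divide the second equation by 3 to match normals: 12x + 9y + 8z = 10.
With common normal n = (12, 9, 8) (|n| = 17), the distance is |(-7) − 10|/|n| = 17/17 = 1.

1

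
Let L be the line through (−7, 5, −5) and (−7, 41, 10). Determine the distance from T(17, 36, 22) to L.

√745

A direction vector is d = (0, 36, 15).
AP = (24, 31, 27), and AP × d = (−507, −360, 864).
|AP × d|² = 1133145 and |d|² = 1521, so the distance is √(1133145/1521) = √745.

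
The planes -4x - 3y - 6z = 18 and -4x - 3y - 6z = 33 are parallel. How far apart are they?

Both planes have normal n = (-4, -3, -6), |n| = √61. Any point on the first plane is at distance |33 − 18|/|n| = 15/√61 = 15√61/61 from the second.

15√61/61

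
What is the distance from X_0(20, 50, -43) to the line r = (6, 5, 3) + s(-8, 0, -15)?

√3181

Direction vector d = (-8, 0, -15).
AP = (14, 45, -46), and AP × d = (-675, 578, 360).
|AP × d|² = 919309 and |d|² = 289, so the distance is √(919309/289) = √3181.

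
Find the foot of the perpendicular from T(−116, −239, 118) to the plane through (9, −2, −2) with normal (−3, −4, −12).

(-1535/13, -3143/13, 1426/13)

n = (−3, −4, −12), |n|² = 169, and n·T − 5 = -117.
t = -117/169 = -9/13, so the foot is T − t·n = (−116, −239, 118) − (-9/13)·(−3, −4, −12) = (−1535/13, −3143/13, 1426/13).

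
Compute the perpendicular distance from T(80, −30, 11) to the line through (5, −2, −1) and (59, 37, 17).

A direction vector is d = (54, 39, 18).
AP = (75, −28, 12), and AP × d = (−972, −702, 4437).
|AP × d|² = 21124557 and |d|² = 4761, so the distance is √(21124557/4761) = √4437 = 3√493.

3√493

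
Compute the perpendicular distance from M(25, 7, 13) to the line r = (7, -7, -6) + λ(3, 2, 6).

Direction vector d = (3, 2, 6).
AP = (18, 14, 19), and AP × d = (46, -51, -6).
|AP × d|² = 4753 and |d|² = 49, so the distance is √(4753/49) = √97.

√97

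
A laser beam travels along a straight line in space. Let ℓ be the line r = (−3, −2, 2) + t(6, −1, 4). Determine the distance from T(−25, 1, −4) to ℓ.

2√13

Direction vector d = (6, −1, 4).
AP = (−22, 3, −6), and AP × d = (6, 52, 4).
|AP × d|² = 2756 and |d|² = 53, so the distance is √(2756/53) = √52 = 2√13.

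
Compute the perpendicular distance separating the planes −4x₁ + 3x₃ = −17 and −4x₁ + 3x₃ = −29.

With common normal n = (−4, 0, 3) (|n| = 5), the distance is |(-17) − (-29)|/|n| = 12/5.

12/5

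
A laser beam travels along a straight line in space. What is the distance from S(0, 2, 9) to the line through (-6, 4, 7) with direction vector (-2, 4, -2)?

Direction vector d = (-2, 4, -2).
AP = (6, -2, 2); AP·d = -24, |AP|² = 44, |d|² = 24.
distance² = |AP|² − (AP·d)²/|d|² = 44 − 576/24 = 20, so the distance is 2√5.

2√5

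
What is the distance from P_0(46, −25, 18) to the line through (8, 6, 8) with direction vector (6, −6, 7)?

√569

Direction vector d = (6, −6, 7).
AP = (38, −31, 10); AP·d = 484, |AP|² = 2505, |d|² = 121.
distance² = |AP|² − (AP·d)²/|d|² = 2505 − 234256/121 = 569, so the distance is √569.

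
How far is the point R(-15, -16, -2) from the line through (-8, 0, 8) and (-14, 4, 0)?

2√94

A direction vector is d = (-6, 4, -8).
AP = (-7, -16, -10), and AP × d = (168, 4, -124).
|AP × d|² = 43616 and |d|² = 116, so the distance is √(43616/116) = √376 = 2√94.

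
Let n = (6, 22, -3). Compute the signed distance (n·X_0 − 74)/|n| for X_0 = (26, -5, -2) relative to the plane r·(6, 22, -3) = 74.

n·X_0 − 74 = -22.
|n| = 23, so the signed distance is -22/23.

-22/23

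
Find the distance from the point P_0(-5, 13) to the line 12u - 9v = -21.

d = |12·(-5) + (-9)·13 − (-21)| / √(144 + 81) = |-156|/15 = 52/5.

52/5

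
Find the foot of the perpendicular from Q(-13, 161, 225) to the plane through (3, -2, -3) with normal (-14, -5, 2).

(-107/5, 158, 1131/5)

n = (-14, -5, 2), |n|² = 225, and n·Q − (-38) = -135.
t = -135/225 = -3/5, so the foot is Q − t·n = (-13, 161, 225) − (-3/5)·(-14, -5, 2) = (-107/5, 158, 1131/5).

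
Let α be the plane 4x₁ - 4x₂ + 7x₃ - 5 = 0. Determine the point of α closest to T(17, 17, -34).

(29, 5, -13)

The perpendicular from T has direction n = (4, -4, 7): r = (17, 17, -34) + t(4, -4, 7).
Substitute into the plane: n·(T + tn) = 5 gives -238 + 81t = 5, so t = 3.
Foot = (17, 17, -34) + 3·(4, -4, 7) = (29, 5, -13).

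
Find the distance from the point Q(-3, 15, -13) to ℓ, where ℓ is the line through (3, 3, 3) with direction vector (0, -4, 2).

Direction vector d = (0, -4, 2).
AP = (-6, 12, -16), and AP × d = (-40, 12, 24).
|AP × d|² = 2320 and |d|² = 20, so the distance is √(2320/20) = √116 = 2√29.

2√29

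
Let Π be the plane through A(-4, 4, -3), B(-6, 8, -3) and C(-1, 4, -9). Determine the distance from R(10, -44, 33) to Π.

16/√6

AB = (-2, 4, 0) and AC = (3, 0, -6), so a normal is n = AB × AC = (-24, -12, -12).
d = |(-24)·10 + (-12)·(-44) + (-12)·33 − 84| / √(576 + 144 + 144) = |-192| / (12√6) = 16/√6.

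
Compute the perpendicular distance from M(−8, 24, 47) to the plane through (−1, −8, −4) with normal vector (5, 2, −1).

The plane has equation n·(r − (−1, −8, −4)) = 0, i.e. n·r = -17.
Then n·(−8, 24, 47) − (−17) = −22.
|n| = √(25 + 4 + 1) = √30, so the distance is |-22|/√30 = 11√30/15.

22/√30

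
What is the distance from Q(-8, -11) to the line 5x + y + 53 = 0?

2/√26

The normal to the line is n = (5, 1) with |n| = √26.
|n·Q − (-53)| = |-51 − (-53)| = 2, so the distance is 2/√26 = √26/13.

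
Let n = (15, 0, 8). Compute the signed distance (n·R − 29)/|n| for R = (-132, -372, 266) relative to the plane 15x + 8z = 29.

7

n·R − 29 = 119.
|n| = 17, so the signed distance is 119/17 = 7.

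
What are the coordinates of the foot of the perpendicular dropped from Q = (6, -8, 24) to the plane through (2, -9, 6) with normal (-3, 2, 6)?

n = (-3, 2, 6), |n|² = 49, and n·Q − 12 = 98.
t = 98/49 = 2, so the foot is Q − t·n = (6, -8, 24) − 2·(-3, 2, 6) = (12, -12, 12).

(12, -12, 12)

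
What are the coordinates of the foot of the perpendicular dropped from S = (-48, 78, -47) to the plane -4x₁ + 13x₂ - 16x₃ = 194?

The perpendicular from S has direction n = (-4, 13, -16): r = (-48, 78, -47) + λ(-4, 13, -16).
Substitute into the plane: n·(S + λn) = 194 gives 1958 + 441λ = 194, so λ = -4.
Foot = (-48, 78, -47) + (-4)·(-4, 13, -16) = (-32, 26, 17).

(-32, 26, 17)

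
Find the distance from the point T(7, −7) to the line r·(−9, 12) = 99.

82/5

d = |(-9)·7 + 12·(-7) − 99| / √(81 + 144) = |-246|/15 = 82/5.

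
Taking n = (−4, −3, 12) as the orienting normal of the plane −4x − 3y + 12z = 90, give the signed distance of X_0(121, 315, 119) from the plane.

-7

n·X_0 − 90 = -91.
|n| = 13, so the signed distance is -91/13 = -7.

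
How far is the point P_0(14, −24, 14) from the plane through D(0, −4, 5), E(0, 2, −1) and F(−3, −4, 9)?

23/√34

DE = (0, 6, −6) and DF = (−3, 0, 4), so a normal is n = DE × DF = (24, 18, 18).
Then n·(14, −24, 14) − 18 = 138.
|n| = √(576 + 324 + 324) = 6√34, so the distance is |138|/(6√34) = 23/√34.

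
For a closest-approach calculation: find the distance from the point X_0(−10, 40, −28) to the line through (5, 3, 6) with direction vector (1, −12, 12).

√149

Direction vector d = (1, −12, 12).
AP = (−15, 37, −34), and AP × d = (36, 146, 143).
|AP × d|² = 43061 and |d|² = 289, so the distance is √(43061/289) = √149.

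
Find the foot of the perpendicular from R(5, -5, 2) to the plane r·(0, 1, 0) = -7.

(5, -7, 2)

n = (0, 1, 0), |n|² = 1, and n·R − (-7) = 2.
t = 2/1 = 2, so the foot is R − t·n = (5, -5, 2) − 2·(0, 1, 0) = (5, -7, 2).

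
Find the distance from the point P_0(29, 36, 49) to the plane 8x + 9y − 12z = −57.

25/17

Normal vector n = (8, 9, −12), and n·(29, 36, 49) − (−57) = 25.
|n| = √(64 + 81 + 144) = 17, so the distance is |25|/17 = 25/17.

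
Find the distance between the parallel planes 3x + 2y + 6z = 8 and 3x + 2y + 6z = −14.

22/7

Both planes have normal n = (3, 2, 6), |n| = 7. Any point on the first plane is at distance |(-14) − 8|/|n| = 22/7 from the second.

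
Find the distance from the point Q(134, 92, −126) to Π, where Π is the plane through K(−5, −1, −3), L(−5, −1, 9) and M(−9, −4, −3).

KL = (0, 0, 12) and KM = (−4, −3, 0), so a normal is n = KL × KM = (36, −48, 0).
Then n·(134, 92, −126) − (−132) = 540.
|n| = √(1296 + 2304 + 0) = 60, so the distance is |540|/60 = 9.

9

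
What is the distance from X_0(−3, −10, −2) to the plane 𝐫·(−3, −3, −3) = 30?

5/√3

Normal vector n = (−3, −3, −3), and n·(−3, −10, −2) − 30 = 15.
|n| = √(9 + 9 + 9) = 3√3, so the distance is |15|/(3√3) = 5/√3.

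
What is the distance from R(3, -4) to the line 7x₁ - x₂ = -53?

39√2/5

d = |7·3 + (-1)·(-4) − (-53)| / √(49 + 1) = |78|/(5√2) = 39√2/5.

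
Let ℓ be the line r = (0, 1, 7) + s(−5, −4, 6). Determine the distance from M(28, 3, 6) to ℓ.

√481

Direction vector d = (−5, −4, 6).
AP = (28, 2, −1), and AP × d = (8, −163, −102).
|AP × d|² = 37037 and |d|² = 77, so the distance is √(37037/77) = √481.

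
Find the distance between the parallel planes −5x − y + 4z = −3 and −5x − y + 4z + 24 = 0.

Both planes have normal n = (−5, −1, 4), |n| = √42. Any point on the first plane is at distance |(-24) − (-3)|/|n| = 21/√42 = √42/2 from the second.

21/√42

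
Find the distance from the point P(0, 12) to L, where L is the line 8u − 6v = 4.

38/5

The normal to the line is n = (8, −6) with |n| = 10.
|n·P − 4| = |-72 − 4| = 76, so the distance is 76/10 = 38/5.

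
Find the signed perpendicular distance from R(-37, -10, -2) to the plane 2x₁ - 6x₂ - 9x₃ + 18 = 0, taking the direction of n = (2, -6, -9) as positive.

2

n·R − (-18) = 22.
|n| = 11, so the signed distance is 22/11 = 2.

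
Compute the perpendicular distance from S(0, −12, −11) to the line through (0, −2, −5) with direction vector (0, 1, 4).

Direction vector d = (0, 1, 4).
AP = (0, −10, −6), and AP × d = (−34, 0, 0).
|AP × d|² = 1156 and |d|² = 17, so the distance is √(1156/17) = √68 = 2√17.

2√17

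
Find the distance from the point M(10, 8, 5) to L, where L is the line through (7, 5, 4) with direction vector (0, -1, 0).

Direction vector d = (0, -1, 0).
AP = (3, 3, 1); AP·d = -3, |AP|² = 19, |d|² = 1.
distance² = |AP|² − (AP·d)²/|d|² = 19 − 9/1 = 10, so the distance is √10.

√10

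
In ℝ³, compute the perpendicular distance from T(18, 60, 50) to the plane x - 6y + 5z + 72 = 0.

10√62/31

Normal vector n = (1, -6, 5), and n·(18, 60, 50) - (-72) = -20.
|n| = √(1 + 36 + 25) = √62, so the distance is |-20|/√62 = 10√62/31.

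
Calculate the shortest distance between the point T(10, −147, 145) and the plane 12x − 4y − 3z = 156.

9

d = |12·10 + (-4)·(-147) + (-3)·145 − 156| / √(144 + 16 + 9) = |117| / 13 = 9.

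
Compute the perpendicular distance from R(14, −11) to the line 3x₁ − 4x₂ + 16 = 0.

d = |3·14 + (-4)·(-11) − (-16)| / √(9 + 16) = |102|/5 = 102/5.

102/5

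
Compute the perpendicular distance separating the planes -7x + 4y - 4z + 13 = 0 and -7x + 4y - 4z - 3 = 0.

16/9

With common normal n = (-7, 4, -4) (|n| = 9), the distance is |(-13) − 3|/|n| = 16/9.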